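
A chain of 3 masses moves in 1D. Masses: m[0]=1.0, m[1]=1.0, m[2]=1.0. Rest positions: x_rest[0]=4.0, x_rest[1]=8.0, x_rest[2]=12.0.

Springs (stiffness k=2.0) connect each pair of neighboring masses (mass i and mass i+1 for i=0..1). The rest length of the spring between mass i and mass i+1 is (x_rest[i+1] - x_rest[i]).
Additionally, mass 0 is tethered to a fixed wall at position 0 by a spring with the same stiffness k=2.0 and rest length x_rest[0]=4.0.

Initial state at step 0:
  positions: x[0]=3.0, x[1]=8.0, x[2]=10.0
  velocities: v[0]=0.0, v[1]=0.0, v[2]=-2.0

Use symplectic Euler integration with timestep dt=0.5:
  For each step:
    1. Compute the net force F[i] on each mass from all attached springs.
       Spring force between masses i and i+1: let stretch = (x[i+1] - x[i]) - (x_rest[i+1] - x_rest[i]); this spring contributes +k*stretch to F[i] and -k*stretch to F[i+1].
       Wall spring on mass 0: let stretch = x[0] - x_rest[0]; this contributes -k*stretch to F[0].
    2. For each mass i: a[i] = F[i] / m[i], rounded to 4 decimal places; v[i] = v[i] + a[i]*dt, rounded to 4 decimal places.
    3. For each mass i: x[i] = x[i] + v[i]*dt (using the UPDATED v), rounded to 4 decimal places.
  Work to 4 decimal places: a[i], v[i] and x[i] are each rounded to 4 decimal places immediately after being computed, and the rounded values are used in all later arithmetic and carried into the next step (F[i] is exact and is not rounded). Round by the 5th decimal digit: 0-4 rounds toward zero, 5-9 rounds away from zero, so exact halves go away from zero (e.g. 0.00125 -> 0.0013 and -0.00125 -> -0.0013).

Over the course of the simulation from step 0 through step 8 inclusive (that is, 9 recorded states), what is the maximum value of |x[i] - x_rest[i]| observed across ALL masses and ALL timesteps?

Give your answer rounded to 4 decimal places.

Step 0: x=[3.0000 8.0000 10.0000] v=[0.0000 0.0000 -2.0000]
Step 1: x=[4.0000 6.5000 10.0000] v=[2.0000 -3.0000 0.0000]
Step 2: x=[4.2500 5.5000 10.2500] v=[0.5000 -2.0000 0.5000]
Step 3: x=[3.0000 6.2500 10.1250] v=[-2.5000 1.5000 -0.2500]
Step 4: x=[1.8750 7.3125 10.0625] v=[-2.2500 2.1250 -0.1250]
Step 5: x=[2.5313 7.0313 10.6250] v=[1.3125 -0.5625 1.1250]
Step 6: x=[4.1719 6.2969 11.3907] v=[3.2812 -1.4688 1.5313]
Step 7: x=[4.7891 7.0469 11.6095] v=[1.2343 1.5000 0.4375]
Step 8: x=[4.1406 8.9493 11.5470] v=[-1.2970 3.8048 -0.1251]
Max displacement = 2.5000

Answer: 2.5000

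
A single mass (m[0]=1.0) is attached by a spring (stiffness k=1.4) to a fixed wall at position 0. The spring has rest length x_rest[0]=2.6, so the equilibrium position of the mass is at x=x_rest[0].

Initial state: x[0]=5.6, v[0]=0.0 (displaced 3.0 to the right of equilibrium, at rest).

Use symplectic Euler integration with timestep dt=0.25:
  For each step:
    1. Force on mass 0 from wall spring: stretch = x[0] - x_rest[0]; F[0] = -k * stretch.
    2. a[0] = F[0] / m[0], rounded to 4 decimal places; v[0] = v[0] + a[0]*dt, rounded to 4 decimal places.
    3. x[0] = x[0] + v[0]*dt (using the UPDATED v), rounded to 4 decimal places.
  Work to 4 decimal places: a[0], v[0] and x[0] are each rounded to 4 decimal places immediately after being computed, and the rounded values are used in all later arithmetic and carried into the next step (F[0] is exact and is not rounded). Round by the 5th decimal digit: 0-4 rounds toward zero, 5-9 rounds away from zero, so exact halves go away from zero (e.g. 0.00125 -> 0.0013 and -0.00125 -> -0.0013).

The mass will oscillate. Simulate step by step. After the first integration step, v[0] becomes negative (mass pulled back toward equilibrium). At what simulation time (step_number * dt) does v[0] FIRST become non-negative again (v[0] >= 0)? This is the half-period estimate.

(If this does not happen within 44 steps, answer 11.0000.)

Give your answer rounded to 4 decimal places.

Answer: 2.7500

Derivation:
Step 0: x=[5.6000] v=[0.0000]
Step 1: x=[5.3375] v=[-1.0500]
Step 2: x=[4.8355] v=[-2.0081]
Step 3: x=[4.1379] v=[-2.7905]
Step 4: x=[3.3057] v=[-3.3288]
Step 5: x=[2.4118] v=[-3.5758]
Step 6: x=[1.5343] v=[-3.5099]
Step 7: x=[0.7501] v=[-3.1369]
Step 8: x=[0.1278] v=[-2.4894]
Step 9: x=[-0.2782] v=[-1.6241]
Step 10: x=[-0.4324] v=[-0.6167]
Step 11: x=[-0.3212] v=[0.4447]
First v>=0 after going negative at step 11, time=2.7500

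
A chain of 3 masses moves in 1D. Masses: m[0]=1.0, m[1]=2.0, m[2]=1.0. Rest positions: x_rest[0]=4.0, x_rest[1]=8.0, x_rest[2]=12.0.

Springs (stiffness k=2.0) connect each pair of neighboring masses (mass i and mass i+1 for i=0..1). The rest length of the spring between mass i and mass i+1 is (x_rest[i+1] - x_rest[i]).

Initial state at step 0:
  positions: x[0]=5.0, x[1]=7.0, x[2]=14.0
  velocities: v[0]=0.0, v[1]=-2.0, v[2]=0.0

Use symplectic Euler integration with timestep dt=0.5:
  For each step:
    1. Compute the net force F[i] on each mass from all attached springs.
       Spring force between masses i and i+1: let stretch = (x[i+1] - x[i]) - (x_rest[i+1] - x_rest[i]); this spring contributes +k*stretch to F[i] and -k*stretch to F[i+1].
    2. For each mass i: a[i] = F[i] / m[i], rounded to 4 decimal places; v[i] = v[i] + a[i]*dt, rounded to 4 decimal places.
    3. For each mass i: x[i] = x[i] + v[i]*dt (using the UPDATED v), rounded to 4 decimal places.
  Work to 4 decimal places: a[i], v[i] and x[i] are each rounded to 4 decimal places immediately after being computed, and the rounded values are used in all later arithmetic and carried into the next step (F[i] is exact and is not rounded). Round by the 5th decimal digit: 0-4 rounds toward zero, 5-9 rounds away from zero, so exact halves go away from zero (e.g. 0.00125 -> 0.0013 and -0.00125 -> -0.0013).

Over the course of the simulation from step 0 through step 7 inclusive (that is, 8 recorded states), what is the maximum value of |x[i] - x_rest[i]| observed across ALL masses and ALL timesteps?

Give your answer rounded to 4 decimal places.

Step 0: x=[5.0000 7.0000 14.0000] v=[0.0000 -2.0000 0.0000]
Step 1: x=[4.0000 7.2500 12.5000] v=[-2.0000 0.5000 -3.0000]
Step 2: x=[2.6250 8.0000 10.3750] v=[-2.7500 1.5000 -4.2500]
Step 3: x=[1.9375 8.0000 9.0625] v=[-1.3750 0.0000 -2.6250]
Step 4: x=[2.2813 6.7500 9.2188] v=[0.6875 -2.5000 0.3125]
Step 5: x=[2.8594 5.0000 10.1407] v=[1.1562 -3.5000 1.8437]
Step 6: x=[2.5078 4.0000 10.4922] v=[-0.7032 -2.0000 0.7030]
Step 7: x=[0.9023 4.2500 9.5976] v=[-3.2110 0.5000 -1.7892]
Max displacement = 4.0000

Answer: 4.0000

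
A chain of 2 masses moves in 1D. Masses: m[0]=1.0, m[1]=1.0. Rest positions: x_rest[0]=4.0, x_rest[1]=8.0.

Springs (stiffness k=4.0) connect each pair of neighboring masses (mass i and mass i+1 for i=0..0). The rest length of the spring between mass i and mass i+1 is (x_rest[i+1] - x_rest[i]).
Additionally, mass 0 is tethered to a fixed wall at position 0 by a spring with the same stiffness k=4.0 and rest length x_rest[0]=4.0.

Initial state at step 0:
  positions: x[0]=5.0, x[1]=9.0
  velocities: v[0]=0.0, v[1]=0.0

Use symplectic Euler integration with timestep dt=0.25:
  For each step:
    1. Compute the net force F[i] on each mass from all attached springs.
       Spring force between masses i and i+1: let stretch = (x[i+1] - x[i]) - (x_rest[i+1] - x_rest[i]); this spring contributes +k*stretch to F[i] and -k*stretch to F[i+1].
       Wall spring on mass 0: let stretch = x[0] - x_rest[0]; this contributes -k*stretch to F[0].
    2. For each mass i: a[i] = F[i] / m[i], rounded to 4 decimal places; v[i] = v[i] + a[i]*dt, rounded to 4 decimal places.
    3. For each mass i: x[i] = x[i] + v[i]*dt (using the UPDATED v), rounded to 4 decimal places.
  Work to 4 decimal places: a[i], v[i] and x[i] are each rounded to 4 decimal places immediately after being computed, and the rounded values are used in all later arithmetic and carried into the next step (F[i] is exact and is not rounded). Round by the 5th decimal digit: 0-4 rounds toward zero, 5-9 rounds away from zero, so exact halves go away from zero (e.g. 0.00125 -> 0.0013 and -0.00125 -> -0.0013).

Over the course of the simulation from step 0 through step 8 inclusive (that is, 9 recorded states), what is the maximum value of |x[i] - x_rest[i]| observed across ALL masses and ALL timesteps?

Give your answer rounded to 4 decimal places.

Answer: 1.1681

Derivation:
Step 0: x=[5.0000 9.0000] v=[0.0000 0.0000]
Step 1: x=[4.7500 9.0000] v=[-1.0000 0.0000]
Step 2: x=[4.3750 8.9375] v=[-1.5000 -0.2500]
Step 3: x=[4.0469 8.7344] v=[-1.3125 -0.8125]
Step 4: x=[3.8789 8.3594] v=[-0.6719 -1.5000]
Step 5: x=[3.8613 7.8643] v=[-0.0703 -1.9805]
Step 6: x=[3.8792 7.3684] v=[0.0714 -1.9835]
Step 7: x=[3.7996 7.0002] v=[-0.3186 -1.4727]
Step 8: x=[3.5702 6.8319] v=[-0.9176 -0.6733]
Max displacement = 1.1681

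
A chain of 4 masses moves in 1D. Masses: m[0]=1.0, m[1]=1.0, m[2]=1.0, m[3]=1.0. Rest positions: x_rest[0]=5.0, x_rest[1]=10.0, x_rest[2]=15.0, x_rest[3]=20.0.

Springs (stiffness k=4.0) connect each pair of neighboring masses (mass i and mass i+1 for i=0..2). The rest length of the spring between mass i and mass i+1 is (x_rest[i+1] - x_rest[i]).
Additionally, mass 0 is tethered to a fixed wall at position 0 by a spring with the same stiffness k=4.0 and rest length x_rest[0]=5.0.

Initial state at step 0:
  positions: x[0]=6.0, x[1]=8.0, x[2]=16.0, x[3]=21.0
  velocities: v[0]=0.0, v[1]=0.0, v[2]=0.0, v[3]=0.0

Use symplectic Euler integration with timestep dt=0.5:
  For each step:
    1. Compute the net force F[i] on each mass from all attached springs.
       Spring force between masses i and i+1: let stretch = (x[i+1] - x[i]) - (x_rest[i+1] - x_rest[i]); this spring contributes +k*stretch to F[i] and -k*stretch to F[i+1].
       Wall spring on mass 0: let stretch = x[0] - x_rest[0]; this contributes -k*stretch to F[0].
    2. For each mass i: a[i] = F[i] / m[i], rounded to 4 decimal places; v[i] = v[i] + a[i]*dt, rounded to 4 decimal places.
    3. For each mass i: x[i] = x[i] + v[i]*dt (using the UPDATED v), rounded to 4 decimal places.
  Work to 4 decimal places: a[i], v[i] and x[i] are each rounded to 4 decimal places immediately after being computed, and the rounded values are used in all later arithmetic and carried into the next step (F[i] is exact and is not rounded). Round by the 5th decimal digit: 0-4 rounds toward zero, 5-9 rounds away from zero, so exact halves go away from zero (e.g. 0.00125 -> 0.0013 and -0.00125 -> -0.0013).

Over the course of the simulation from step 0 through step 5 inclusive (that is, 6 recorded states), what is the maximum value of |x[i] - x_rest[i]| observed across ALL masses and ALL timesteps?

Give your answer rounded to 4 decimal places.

Step 0: x=[6.0000 8.0000 16.0000 21.0000] v=[0.0000 0.0000 0.0000 0.0000]
Step 1: x=[2.0000 14.0000 13.0000 21.0000] v=[-8.0000 12.0000 -6.0000 0.0000]
Step 2: x=[8.0000 7.0000 19.0000 18.0000] v=[12.0000 -14.0000 12.0000 -6.0000]
Step 3: x=[5.0000 13.0000 12.0000 21.0000] v=[-6.0000 12.0000 -14.0000 6.0000]
Step 4: x=[5.0000 10.0000 15.0000 20.0000] v=[0.0000 -6.0000 6.0000 -2.0000]
Step 5: x=[5.0000 7.0000 18.0000 19.0000] v=[0.0000 -6.0000 6.0000 -2.0000]
Max displacement = 4.0000

Answer: 4.0000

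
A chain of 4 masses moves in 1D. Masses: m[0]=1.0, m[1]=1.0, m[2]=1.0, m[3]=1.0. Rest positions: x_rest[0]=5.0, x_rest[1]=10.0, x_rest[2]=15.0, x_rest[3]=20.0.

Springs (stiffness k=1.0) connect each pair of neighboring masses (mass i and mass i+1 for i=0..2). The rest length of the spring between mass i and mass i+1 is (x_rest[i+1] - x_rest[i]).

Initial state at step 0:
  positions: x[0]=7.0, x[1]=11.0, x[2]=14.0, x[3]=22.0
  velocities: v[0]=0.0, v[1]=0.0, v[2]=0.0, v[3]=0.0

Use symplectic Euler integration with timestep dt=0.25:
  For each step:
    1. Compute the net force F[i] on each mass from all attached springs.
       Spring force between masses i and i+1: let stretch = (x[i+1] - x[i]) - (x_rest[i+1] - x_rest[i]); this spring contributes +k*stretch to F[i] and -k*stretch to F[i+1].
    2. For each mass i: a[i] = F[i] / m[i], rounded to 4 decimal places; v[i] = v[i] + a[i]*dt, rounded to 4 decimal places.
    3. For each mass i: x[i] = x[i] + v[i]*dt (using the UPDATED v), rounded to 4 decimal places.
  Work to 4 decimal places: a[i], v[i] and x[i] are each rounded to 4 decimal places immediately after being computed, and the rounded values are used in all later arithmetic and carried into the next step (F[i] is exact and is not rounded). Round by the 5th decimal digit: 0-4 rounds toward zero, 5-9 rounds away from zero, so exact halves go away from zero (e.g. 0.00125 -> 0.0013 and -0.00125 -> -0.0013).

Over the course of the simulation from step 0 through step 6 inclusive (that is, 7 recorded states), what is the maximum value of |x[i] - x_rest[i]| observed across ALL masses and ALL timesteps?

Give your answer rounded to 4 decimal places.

Answer: 2.5096

Derivation:
Step 0: x=[7.0000 11.0000 14.0000 22.0000] v=[0.0000 0.0000 0.0000 0.0000]
Step 1: x=[6.9375 10.9375 14.3125 21.8125] v=[-0.2500 -0.2500 1.2500 -0.7500]
Step 2: x=[6.8125 10.8359 14.8828 21.4688] v=[-0.5000 -0.4063 2.2813 -1.3750]
Step 3: x=[6.6265 10.7358 15.6118 21.0259] v=[-0.7442 -0.4004 2.9161 -1.7715]
Step 4: x=[6.3848 10.6836 16.3745 20.5572] v=[-0.9669 -0.2087 3.0506 -1.8750]
Step 5: x=[6.0993 10.7184 17.0429 20.1395] v=[-1.1422 0.1393 2.6736 -1.6707]
Step 6: x=[5.7900 10.8598 17.5096 19.8408] v=[-1.2374 0.5657 1.8666 -1.1949]
Max displacement = 2.5096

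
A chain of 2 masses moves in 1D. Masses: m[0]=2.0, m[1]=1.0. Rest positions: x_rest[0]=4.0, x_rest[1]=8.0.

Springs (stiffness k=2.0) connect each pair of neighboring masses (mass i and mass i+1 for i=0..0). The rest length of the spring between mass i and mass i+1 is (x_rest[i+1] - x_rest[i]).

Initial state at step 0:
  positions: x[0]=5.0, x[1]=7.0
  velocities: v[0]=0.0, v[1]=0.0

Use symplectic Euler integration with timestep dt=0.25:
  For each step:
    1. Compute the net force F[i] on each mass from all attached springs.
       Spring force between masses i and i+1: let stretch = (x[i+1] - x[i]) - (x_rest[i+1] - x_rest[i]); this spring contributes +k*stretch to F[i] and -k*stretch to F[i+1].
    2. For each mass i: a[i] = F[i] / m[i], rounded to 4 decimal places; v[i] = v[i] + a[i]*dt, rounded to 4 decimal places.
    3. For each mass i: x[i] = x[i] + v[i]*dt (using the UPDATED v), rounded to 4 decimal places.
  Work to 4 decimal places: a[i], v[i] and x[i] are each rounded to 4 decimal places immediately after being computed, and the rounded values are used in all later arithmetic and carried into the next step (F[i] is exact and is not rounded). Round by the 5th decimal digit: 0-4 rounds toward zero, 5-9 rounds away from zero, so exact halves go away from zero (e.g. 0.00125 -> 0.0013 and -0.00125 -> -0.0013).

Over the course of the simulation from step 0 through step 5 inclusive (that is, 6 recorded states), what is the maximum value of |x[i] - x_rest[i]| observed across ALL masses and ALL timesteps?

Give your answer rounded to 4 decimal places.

Answer: 1.3410

Derivation:
Step 0: x=[5.0000 7.0000] v=[0.0000 0.0000]
Step 1: x=[4.8750 7.2500] v=[-0.5000 1.0000]
Step 2: x=[4.6484 7.7031] v=[-0.9063 1.8125]
Step 3: x=[4.3628 8.2744] v=[-1.1426 2.2852]
Step 4: x=[4.0716 8.8568] v=[-1.1647 2.3294]
Step 5: x=[3.8295 9.3410] v=[-0.9684 1.9368]
Max displacement = 1.3410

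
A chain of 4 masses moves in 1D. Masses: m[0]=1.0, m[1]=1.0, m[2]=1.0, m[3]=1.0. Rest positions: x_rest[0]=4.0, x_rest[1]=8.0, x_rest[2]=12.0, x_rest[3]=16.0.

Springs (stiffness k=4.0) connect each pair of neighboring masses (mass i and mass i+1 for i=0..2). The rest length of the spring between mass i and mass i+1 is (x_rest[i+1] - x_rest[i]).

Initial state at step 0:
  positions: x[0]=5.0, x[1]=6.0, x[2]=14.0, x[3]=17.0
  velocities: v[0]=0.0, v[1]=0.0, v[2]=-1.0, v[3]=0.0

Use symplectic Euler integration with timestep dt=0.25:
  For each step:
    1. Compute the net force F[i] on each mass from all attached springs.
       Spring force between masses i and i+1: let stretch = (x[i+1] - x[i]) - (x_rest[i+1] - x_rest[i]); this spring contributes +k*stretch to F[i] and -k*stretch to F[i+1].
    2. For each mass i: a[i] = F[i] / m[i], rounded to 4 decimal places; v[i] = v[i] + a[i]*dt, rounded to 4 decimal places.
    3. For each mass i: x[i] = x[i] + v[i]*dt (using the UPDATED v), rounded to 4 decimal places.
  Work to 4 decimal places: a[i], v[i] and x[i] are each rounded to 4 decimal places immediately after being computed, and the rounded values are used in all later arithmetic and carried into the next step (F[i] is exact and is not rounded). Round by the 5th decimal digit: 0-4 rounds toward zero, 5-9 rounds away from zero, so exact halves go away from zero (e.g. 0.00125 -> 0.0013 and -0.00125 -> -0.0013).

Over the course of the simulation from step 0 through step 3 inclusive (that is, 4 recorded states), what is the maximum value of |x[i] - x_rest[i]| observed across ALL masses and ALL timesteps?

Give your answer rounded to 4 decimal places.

Step 0: x=[5.0000 6.0000 14.0000 17.0000] v=[0.0000 0.0000 -1.0000 0.0000]
Step 1: x=[4.2500 7.7500 12.5000 17.2500] v=[-3.0000 7.0000 -6.0000 1.0000]
Step 2: x=[3.3750 9.8125 11.0000 17.3125] v=[-3.5000 8.2500 -6.0000 0.2500]
Step 3: x=[3.1094 10.5625 10.7813 16.7969] v=[-1.0625 3.0000 -0.8750 -2.0625]
Max displacement = 2.5625

Answer: 2.5625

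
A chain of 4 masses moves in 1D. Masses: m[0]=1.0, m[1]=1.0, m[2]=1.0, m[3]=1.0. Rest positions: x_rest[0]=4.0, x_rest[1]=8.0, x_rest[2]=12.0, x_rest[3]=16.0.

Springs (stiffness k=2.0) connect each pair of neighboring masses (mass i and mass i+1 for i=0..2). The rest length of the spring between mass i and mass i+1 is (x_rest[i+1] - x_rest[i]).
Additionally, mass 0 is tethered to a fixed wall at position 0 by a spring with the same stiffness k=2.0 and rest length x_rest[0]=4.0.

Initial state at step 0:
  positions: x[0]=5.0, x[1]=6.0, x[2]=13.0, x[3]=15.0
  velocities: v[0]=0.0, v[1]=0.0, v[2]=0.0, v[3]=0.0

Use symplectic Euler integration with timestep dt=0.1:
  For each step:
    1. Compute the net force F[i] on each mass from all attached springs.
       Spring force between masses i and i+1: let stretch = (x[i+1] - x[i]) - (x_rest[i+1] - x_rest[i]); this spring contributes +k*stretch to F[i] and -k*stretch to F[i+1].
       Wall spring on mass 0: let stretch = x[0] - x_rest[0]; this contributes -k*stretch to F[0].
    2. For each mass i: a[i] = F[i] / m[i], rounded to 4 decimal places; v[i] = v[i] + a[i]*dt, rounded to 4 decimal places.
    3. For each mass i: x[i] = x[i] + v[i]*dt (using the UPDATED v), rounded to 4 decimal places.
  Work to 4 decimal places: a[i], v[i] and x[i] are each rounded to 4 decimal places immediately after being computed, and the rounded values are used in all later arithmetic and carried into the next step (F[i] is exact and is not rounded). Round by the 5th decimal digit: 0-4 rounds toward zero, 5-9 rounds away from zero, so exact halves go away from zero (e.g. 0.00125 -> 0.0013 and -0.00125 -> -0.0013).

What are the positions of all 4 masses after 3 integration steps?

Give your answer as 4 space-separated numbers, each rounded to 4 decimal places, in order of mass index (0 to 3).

Step 0: x=[5.0000 6.0000 13.0000 15.0000] v=[0.0000 0.0000 0.0000 0.0000]
Step 1: x=[4.9200 6.1200 12.9000 15.0400] v=[-0.8000 1.2000 -1.0000 0.4000]
Step 2: x=[4.7656 6.3516 12.7072 15.1172] v=[-1.5440 2.3160 -1.9280 0.7720]
Step 3: x=[4.5476 6.6786 12.4355 15.2262] v=[-2.1799 3.2699 -2.7171 1.0900]

Answer: 4.5476 6.6786 12.4355 15.2262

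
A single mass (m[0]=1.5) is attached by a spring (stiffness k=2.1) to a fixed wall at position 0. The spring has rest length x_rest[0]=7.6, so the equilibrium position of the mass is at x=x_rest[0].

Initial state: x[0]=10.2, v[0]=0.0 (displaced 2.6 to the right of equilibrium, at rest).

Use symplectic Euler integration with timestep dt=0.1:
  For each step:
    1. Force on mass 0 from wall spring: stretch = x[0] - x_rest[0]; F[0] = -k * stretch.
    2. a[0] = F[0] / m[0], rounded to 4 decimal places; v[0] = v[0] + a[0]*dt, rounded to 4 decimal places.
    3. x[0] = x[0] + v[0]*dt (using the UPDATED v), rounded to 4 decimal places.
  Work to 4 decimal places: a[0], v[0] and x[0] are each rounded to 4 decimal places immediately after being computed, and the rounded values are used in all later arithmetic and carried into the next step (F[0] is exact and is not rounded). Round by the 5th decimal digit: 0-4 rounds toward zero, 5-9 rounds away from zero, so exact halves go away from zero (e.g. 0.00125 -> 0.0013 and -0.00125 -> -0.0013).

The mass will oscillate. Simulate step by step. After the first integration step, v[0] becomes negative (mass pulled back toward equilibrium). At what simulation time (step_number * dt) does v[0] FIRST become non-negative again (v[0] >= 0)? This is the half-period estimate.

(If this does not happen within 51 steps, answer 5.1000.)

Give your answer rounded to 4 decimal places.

Answer: 2.7000

Derivation:
Step 0: x=[10.2000] v=[0.0000]
Step 1: x=[10.1636] v=[-0.3640]
Step 2: x=[10.0913] v=[-0.7229]
Step 3: x=[9.9841] v=[-1.0717]
Step 4: x=[9.8436] v=[-1.4055]
Step 5: x=[9.6716] v=[-1.7196]
Step 6: x=[9.4706] v=[-2.0096]
Step 7: x=[9.2435] v=[-2.2715]
Step 8: x=[8.9933] v=[-2.5016]
Step 9: x=[8.7236] v=[-2.6967]
Step 10: x=[8.4382] v=[-2.8540]
Step 11: x=[8.1411] v=[-2.9714]
Step 12: x=[7.8364] v=[-3.0472]
Step 13: x=[7.5284] v=[-3.0803]
Step 14: x=[7.2214] v=[-3.0703]
Step 15: x=[6.9197] v=[-3.0173]
Step 16: x=[6.6275] v=[-2.9221]
Step 17: x=[6.3489] v=[-2.7860]
Step 18: x=[6.0878] v=[-2.6109]
Step 19: x=[5.8479] v=[-2.3992]
Step 20: x=[5.6325] v=[-2.1539]
Step 21: x=[5.4447] v=[-1.8785]
Step 22: x=[5.2870] v=[-1.5768]
Step 23: x=[5.1617] v=[-1.2530]
Step 24: x=[5.0705] v=[-0.9116]
Step 25: x=[5.0148] v=[-0.5575]
Step 26: x=[4.9952] v=[-0.1956]
Step 27: x=[5.0121] v=[0.1691]
First v>=0 after going negative at step 27, time=2.7000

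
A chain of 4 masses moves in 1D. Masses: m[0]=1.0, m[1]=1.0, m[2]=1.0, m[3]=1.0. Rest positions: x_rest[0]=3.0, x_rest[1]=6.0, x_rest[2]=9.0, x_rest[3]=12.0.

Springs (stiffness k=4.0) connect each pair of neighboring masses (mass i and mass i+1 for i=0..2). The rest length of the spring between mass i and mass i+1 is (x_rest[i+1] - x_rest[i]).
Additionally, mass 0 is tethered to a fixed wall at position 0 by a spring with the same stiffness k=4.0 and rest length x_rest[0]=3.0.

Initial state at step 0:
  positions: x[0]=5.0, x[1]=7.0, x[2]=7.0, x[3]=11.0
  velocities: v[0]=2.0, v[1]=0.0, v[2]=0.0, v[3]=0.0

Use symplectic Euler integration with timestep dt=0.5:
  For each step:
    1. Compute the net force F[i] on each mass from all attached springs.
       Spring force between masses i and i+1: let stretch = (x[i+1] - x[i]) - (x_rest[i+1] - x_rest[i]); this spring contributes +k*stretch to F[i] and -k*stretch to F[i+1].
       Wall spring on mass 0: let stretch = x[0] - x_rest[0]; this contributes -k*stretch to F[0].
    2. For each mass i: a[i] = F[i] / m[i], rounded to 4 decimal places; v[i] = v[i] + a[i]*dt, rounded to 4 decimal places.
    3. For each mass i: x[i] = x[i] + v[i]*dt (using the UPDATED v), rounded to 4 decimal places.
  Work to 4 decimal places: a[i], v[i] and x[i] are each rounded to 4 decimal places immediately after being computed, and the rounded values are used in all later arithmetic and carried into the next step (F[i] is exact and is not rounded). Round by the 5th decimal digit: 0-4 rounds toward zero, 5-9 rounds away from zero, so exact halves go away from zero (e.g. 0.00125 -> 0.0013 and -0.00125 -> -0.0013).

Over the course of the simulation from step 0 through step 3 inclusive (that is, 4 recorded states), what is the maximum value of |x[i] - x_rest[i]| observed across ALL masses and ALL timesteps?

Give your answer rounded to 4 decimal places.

Step 0: x=[5.0000 7.0000 7.0000 11.0000] v=[2.0000 0.0000 0.0000 0.0000]
Step 1: x=[3.0000 5.0000 11.0000 10.0000] v=[-4.0000 -4.0000 8.0000 -2.0000]
Step 2: x=[0.0000 7.0000 8.0000 13.0000] v=[-6.0000 4.0000 -6.0000 6.0000]
Step 3: x=[4.0000 3.0000 9.0000 14.0000] v=[8.0000 -8.0000 2.0000 2.0000]
Max displacement = 3.0000

Answer: 3.0000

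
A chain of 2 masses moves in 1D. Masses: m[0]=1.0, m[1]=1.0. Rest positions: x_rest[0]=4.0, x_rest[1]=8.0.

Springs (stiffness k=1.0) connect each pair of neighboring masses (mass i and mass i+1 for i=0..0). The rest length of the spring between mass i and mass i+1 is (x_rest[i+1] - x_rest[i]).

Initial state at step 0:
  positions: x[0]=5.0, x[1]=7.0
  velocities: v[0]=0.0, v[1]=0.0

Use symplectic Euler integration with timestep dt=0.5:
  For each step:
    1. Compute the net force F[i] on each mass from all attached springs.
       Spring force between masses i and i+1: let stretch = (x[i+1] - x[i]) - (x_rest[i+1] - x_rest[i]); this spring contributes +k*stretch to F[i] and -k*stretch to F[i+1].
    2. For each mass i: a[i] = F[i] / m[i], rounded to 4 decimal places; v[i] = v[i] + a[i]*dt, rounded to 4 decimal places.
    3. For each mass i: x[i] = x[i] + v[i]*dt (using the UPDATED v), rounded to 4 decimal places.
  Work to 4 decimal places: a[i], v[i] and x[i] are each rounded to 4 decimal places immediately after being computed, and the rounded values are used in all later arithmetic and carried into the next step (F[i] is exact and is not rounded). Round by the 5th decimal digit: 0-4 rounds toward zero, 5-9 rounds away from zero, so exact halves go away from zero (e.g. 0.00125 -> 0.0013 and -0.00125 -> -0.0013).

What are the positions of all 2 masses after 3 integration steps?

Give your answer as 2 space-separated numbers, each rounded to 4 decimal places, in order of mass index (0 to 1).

Answer: 3.1250 8.8750

Derivation:
Step 0: x=[5.0000 7.0000] v=[0.0000 0.0000]
Step 1: x=[4.5000 7.5000] v=[-1.0000 1.0000]
Step 2: x=[3.7500 8.2500] v=[-1.5000 1.5000]
Step 3: x=[3.1250 8.8750] v=[-1.2500 1.2500]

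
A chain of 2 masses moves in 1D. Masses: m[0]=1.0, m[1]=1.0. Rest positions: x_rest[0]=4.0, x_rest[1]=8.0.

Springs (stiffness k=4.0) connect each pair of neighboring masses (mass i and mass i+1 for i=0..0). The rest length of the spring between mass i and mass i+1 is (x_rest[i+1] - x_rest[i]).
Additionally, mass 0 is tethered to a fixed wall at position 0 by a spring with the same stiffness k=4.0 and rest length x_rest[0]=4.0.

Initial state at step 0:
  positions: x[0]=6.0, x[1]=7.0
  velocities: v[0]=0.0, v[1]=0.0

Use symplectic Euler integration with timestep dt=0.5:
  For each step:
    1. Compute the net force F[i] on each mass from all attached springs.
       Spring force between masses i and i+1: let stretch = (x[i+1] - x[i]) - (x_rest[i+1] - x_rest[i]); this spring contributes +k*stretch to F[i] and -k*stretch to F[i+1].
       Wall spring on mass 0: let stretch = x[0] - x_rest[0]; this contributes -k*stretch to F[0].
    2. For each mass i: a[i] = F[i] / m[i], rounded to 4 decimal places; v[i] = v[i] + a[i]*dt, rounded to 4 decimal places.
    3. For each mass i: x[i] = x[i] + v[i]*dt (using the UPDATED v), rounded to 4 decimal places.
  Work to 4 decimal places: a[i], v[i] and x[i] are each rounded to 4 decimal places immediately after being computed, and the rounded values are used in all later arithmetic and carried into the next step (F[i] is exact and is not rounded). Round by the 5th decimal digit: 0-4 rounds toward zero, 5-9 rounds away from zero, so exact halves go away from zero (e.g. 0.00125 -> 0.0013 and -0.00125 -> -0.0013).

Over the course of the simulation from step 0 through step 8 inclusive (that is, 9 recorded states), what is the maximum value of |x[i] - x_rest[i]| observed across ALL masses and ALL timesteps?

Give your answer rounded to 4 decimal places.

Answer: 3.0000

Derivation:
Step 0: x=[6.0000 7.0000] v=[0.0000 0.0000]
Step 1: x=[1.0000 10.0000] v=[-10.0000 6.0000]
Step 2: x=[4.0000 8.0000] v=[6.0000 -4.0000]
Step 3: x=[7.0000 6.0000] v=[6.0000 -4.0000]
Step 4: x=[2.0000 9.0000] v=[-10.0000 6.0000]
Step 5: x=[2.0000 9.0000] v=[0.0000 0.0000]
Step 6: x=[7.0000 6.0000] v=[10.0000 -6.0000]
Step 7: x=[4.0000 8.0000] v=[-6.0000 4.0000]
Step 8: x=[1.0000 10.0000] v=[-6.0000 4.0000]
Max displacement = 3.0000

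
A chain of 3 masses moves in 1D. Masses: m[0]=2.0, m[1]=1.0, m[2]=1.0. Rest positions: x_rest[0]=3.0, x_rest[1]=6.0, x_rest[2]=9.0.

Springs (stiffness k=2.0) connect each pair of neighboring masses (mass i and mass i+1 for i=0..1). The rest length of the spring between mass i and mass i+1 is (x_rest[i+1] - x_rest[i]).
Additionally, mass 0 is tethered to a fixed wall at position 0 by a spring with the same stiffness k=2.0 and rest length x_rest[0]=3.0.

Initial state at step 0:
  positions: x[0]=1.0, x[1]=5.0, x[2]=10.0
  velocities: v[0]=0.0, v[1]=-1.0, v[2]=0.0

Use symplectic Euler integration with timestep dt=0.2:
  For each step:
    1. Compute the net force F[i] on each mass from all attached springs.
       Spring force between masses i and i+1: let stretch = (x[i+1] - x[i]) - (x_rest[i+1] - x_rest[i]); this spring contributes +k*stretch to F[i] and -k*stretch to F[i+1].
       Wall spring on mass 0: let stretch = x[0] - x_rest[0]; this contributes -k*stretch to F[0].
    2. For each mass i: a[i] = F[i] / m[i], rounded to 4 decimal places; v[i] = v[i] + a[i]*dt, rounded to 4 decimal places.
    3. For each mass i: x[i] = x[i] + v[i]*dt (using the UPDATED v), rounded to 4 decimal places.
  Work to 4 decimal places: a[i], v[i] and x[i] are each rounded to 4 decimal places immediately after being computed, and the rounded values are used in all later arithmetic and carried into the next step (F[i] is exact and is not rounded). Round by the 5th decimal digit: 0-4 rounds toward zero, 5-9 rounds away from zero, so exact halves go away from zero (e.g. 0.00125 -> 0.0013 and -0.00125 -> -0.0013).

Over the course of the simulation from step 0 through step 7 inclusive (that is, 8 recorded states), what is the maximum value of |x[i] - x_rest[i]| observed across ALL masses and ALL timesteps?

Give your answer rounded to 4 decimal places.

Step 0: x=[1.0000 5.0000 10.0000] v=[0.0000 -1.0000 0.0000]
Step 1: x=[1.1200 4.8800 9.8400] v=[0.6000 -0.6000 -0.8000]
Step 2: x=[1.3456 4.8560 9.5232] v=[1.1280 -0.1200 -1.5840]
Step 3: x=[1.6578 4.9245 9.0730] v=[1.5610 0.3427 -2.2509]
Step 4: x=[2.0344 5.0636 8.5309] v=[1.8828 0.6954 -2.7103]
Step 5: x=[2.4508 5.2377 7.9515] v=[2.0818 0.8706 -2.8972]
Step 6: x=[2.8806 5.4060 7.3950] v=[2.1490 0.8414 -2.7827]
Step 7: x=[3.2962 5.5314 6.9193] v=[2.0780 0.6268 -2.3783]
Max displacement = 2.0807

Answer: 2.0807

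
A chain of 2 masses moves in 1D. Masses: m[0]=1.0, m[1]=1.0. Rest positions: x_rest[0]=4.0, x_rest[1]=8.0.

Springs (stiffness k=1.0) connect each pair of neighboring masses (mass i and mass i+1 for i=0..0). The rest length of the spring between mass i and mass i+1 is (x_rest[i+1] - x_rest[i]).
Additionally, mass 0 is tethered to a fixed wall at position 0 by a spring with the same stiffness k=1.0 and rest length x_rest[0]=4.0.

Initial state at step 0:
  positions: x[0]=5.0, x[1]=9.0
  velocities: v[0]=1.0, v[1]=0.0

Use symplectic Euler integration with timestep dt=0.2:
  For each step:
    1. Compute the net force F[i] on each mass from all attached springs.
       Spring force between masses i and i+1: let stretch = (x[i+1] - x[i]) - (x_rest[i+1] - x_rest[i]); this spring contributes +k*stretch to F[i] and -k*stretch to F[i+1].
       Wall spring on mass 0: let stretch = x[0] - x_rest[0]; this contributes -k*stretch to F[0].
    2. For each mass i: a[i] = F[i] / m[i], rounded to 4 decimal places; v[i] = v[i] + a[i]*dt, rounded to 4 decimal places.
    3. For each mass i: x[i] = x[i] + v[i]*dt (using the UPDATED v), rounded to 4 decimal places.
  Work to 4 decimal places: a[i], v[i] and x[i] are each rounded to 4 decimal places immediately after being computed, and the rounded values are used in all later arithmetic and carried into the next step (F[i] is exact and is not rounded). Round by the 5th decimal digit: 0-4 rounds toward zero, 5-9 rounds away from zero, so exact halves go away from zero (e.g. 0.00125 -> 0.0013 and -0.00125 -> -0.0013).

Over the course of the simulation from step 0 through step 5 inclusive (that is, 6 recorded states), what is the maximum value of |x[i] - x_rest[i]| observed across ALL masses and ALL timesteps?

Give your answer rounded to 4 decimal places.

Answer: 1.3133

Derivation:
Step 0: x=[5.0000 9.0000] v=[1.0000 0.0000]
Step 1: x=[5.1600 9.0000] v=[0.8000 0.0000]
Step 2: x=[5.2672 9.0064] v=[0.5360 0.0320]
Step 3: x=[5.3133 9.0232] v=[0.2304 0.0842]
Step 4: x=[5.2952 9.0516] v=[-0.0903 0.1422]
Step 5: x=[5.2156 9.0898] v=[-0.3981 0.1909]
Max displacement = 1.3133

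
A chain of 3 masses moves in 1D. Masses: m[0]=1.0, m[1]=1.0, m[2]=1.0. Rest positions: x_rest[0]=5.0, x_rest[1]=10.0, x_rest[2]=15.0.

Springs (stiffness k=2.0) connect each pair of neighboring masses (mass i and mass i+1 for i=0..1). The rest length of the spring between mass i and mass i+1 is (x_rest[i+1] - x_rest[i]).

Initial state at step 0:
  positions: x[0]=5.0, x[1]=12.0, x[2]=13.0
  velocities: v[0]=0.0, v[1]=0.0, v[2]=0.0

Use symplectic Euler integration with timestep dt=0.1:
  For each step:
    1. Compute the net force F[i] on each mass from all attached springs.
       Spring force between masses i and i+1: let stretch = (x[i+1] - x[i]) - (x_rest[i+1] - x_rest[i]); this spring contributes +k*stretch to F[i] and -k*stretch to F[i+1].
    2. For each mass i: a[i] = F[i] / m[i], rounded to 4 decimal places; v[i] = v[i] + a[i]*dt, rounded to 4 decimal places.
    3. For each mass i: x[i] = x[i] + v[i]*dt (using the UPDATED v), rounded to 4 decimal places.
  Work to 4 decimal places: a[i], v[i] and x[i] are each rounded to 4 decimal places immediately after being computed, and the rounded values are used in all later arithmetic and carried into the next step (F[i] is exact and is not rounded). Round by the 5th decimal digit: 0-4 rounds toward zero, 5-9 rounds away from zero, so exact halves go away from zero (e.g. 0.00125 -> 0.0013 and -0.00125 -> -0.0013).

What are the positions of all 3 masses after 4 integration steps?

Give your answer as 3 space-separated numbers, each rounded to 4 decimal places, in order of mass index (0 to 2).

Answer: 5.3534 10.9050 13.7415

Derivation:
Step 0: x=[5.0000 12.0000 13.0000] v=[0.0000 0.0000 0.0000]
Step 1: x=[5.0400 11.8800 13.0800] v=[0.4000 -1.2000 0.8000]
Step 2: x=[5.1168 11.6472 13.2360] v=[0.7680 -2.3280 1.5600]
Step 3: x=[5.2242 11.3156 13.4602] v=[1.0741 -3.3163 2.2422]
Step 4: x=[5.3534 10.9050 13.7415] v=[1.2924 -4.1057 2.8133]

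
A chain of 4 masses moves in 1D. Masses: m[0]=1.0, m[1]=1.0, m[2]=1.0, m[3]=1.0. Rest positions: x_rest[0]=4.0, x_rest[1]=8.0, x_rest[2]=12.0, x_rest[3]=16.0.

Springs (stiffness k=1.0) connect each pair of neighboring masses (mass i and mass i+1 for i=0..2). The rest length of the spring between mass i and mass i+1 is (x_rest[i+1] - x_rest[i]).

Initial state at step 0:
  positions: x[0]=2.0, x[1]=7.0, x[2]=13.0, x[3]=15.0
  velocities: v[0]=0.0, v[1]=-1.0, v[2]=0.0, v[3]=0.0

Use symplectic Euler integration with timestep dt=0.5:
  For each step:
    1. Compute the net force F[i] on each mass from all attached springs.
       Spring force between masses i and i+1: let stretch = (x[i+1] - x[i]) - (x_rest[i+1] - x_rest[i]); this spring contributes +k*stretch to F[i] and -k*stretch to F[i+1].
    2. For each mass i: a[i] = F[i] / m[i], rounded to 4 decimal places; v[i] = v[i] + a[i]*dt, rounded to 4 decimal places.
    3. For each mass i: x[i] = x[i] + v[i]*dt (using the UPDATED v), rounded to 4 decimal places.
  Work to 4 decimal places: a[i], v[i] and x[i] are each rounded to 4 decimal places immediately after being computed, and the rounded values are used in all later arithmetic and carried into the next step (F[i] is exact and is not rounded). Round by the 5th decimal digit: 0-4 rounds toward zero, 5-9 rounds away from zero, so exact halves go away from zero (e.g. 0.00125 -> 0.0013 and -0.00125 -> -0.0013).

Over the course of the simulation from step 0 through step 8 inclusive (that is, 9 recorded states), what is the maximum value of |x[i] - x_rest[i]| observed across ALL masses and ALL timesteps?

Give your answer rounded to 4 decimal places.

Step 0: x=[2.0000 7.0000 13.0000 15.0000] v=[0.0000 -1.0000 0.0000 0.0000]
Step 1: x=[2.2500 6.7500 12.0000 15.5000] v=[0.5000 -0.5000 -2.0000 1.0000]
Step 2: x=[2.6250 6.6875 10.5625 16.1250] v=[0.7500 -0.1250 -2.8750 1.2500]
Step 3: x=[3.0157 6.5781 9.5469 16.3594] v=[0.7813 -0.2188 -2.0313 0.4688]
Step 4: x=[3.2970 6.3203 9.4922 15.8907] v=[0.5625 -0.5156 -0.1095 -0.9375]
Step 5: x=[3.3341 6.0997 10.2441 14.8223] v=[0.0742 -0.4413 1.5038 -2.1368]
Step 6: x=[3.0626 6.2238 11.1045 13.6094] v=[-0.5430 0.2481 1.7207 -2.4259]
Step 7: x=[2.5814 6.7778 11.3709 12.7702] v=[-0.9624 1.1079 0.5328 -1.6784]
Step 8: x=[2.1493 7.4310 10.8389 12.5812] v=[-0.8642 1.3063 -1.0641 -0.3781]
Max displacement = 3.4188

Answer: 3.4188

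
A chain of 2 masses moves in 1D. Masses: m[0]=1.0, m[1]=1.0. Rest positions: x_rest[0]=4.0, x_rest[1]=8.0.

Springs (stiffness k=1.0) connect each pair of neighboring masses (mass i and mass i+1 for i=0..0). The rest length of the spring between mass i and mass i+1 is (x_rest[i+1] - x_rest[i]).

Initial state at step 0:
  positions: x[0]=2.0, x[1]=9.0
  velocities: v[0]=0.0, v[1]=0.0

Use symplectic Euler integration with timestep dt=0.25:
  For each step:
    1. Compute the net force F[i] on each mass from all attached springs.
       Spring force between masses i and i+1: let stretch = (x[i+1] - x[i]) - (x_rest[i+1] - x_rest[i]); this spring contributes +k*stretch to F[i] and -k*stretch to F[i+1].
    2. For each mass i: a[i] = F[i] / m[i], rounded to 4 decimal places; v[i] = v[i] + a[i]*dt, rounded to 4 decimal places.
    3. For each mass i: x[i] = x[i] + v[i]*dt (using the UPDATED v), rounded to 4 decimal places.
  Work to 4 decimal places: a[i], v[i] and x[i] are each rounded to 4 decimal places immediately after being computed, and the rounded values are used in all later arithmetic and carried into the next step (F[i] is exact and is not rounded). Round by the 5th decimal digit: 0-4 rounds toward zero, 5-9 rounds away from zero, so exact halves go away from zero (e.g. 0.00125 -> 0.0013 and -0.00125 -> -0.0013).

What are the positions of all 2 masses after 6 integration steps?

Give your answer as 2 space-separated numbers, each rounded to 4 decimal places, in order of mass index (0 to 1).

Answer: 4.5271 6.4730

Derivation:
Step 0: x=[2.0000 9.0000] v=[0.0000 0.0000]
Step 1: x=[2.1875 8.8125] v=[0.7500 -0.7500]
Step 2: x=[2.5391 8.4609] v=[1.4063 -1.4063]
Step 3: x=[3.0108 7.9892] v=[1.8868 -1.8868]
Step 4: x=[3.5437 7.4564] v=[2.1314 -2.1314]
Step 5: x=[4.0711 6.9290] v=[2.1096 -2.1096]
Step 6: x=[4.5271 6.4730] v=[1.8241 -1.8241]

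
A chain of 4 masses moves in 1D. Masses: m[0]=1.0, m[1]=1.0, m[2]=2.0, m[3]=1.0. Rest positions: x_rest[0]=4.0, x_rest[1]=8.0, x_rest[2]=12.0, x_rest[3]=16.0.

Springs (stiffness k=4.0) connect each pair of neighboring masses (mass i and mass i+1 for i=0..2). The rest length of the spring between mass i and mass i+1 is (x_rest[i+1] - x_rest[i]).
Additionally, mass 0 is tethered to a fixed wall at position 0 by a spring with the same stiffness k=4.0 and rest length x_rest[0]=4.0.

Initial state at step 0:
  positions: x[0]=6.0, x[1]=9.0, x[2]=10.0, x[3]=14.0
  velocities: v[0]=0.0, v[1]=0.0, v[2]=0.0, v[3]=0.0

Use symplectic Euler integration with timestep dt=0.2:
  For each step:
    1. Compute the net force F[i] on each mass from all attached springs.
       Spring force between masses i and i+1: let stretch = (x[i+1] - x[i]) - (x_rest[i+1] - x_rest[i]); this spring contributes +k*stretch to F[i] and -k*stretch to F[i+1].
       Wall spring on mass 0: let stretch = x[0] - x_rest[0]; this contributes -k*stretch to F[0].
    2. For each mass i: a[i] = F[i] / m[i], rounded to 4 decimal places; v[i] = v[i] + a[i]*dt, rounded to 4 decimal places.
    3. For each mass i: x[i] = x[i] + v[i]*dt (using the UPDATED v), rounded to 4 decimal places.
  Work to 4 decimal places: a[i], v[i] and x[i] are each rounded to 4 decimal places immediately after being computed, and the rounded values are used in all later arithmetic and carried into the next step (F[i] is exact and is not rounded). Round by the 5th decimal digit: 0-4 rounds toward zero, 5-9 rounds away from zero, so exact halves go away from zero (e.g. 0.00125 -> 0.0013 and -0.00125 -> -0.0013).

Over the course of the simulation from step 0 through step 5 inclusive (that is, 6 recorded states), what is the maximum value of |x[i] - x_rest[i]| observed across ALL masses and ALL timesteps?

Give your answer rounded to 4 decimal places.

Answer: 2.2034

Derivation:
Step 0: x=[6.0000 9.0000 10.0000 14.0000] v=[0.0000 0.0000 0.0000 0.0000]
Step 1: x=[5.5200 8.6800 10.2400 14.0000] v=[-2.4000 -1.6000 1.2000 0.0000]
Step 2: x=[4.6624 8.1040 10.6560 14.0384] v=[-4.2880 -2.8800 2.0800 0.1920]
Step 3: x=[3.6095 7.3857 11.1384 14.1756] v=[-5.2646 -3.5917 2.4122 0.6861]
Step 4: x=[2.5833 6.6636 11.5636 14.4669] v=[-5.1312 -3.6105 2.1260 1.4563]
Step 5: x=[1.7966 6.0727 11.8291 14.9336] v=[-3.9336 -2.9547 1.3273 2.3337]
Max displacement = 2.2034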